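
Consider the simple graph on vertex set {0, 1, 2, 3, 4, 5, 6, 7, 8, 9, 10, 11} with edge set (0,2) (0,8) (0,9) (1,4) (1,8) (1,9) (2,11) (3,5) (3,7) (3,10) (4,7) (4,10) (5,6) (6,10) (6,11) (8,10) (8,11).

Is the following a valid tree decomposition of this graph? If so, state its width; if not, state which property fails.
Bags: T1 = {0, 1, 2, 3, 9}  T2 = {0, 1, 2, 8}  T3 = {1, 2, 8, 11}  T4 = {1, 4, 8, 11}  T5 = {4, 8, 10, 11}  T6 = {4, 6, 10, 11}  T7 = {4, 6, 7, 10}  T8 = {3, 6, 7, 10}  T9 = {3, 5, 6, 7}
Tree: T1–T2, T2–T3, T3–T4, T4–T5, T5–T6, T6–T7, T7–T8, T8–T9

A tree decomposition must satisfy three properties: every vertex lies in some bag; for every edge, both endpoints lie together in some bag; and for every vertex, the bags containing it form a connected subtree. Here bags containing vertex 3 are not connected in the tree, so the decomposition is invalid.

No — bags containing vertex 3 are not connected in the tree.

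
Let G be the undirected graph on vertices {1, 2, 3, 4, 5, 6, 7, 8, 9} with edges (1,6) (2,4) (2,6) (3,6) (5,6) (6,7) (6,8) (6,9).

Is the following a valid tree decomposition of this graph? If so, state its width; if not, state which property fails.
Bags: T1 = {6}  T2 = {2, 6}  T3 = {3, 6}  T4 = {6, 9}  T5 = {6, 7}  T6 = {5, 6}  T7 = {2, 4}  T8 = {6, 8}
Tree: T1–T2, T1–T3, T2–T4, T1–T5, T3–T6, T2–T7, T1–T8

No — vertex 1 appears in no bag.

A tree decomposition must satisfy three properties: every vertex lies in some bag; for every edge, both endpoints lie together in some bag; and for every vertex, the bags containing it form a connected subtree. Here vertex 1 appears in no bag, so the decomposition is invalid.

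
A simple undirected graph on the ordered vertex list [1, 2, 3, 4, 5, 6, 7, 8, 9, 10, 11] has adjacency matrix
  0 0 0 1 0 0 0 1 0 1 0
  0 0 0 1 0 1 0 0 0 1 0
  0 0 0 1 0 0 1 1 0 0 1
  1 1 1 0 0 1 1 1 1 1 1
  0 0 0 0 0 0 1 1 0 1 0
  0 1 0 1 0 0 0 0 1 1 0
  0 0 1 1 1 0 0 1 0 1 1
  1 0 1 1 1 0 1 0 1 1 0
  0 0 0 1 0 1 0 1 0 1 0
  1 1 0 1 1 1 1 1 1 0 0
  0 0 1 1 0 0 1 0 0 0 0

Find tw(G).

3

A width-3 tree decomposition is:
Bags: B1 = {3, 4, 7, 8}  B2 = {4, 7, 8, 10}  B3 = {4, 8, 9, 10}  B4 = {3, 4, 7, 11}  B5 = {4, 6, 9, 10}  B6 = {2, 4, 6, 10}  B7 = {5, 7, 8, 10}  B8 = {1, 4, 8, 10}
Tree: B1–B2, B2–B3, B1–B4, B3–B5, B5–B6, B2–B7, B3–B8
The largest bag has 4 vertices, giving width 3; this decomposition certifies tw(G) ≤ 3. Conversely, {3, 4, 7, 11} is a clique of size 4, and the vertices of any clique must share a bag in every tree decomposition; so some bag has ≥ 4 vertices and tw(G) ≥ 3. Therefore the treewidth is 3.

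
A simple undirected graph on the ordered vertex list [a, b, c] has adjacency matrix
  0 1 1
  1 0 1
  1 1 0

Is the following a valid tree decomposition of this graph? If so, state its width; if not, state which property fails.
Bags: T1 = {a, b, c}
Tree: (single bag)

Every vertex of G appears in some bag (union = {a, b, c}); every edge is covered by a bag; and for each vertex v the set of bags containing v is connected in the bag tree. The decomposition is therefore valid. The largest bag has 3 vertices, so the width is 2.

Yes; width 2.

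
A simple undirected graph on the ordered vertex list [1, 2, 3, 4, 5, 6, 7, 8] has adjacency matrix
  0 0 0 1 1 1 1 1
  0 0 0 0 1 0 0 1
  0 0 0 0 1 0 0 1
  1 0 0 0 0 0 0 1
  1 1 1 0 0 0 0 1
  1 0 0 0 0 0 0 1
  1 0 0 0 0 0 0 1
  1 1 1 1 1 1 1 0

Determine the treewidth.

2

A width-2 tree decomposition is:
Bags: B1 = {3, 5, 8}  B2 = {1, 5, 8}  B3 = {1, 6, 8}  B4 = {2, 5, 8}  B5 = {1, 4, 8}  B6 = {1, 7, 8}
Tree: B1–B2, B2–B3, B2–B4, B2–B5, B3–B6
Every bag has size at most 3, so the width is 3 − 1 = 2 and tw(G) ≤ 2. Conversely, {1, 4, 8} is a clique of size 3, and the vertices of any clique must share a bag in every tree decomposition; so some bag has ≥ 3 vertices and tw(G) ≥ 2. Combining the bounds, tw(G) = 2.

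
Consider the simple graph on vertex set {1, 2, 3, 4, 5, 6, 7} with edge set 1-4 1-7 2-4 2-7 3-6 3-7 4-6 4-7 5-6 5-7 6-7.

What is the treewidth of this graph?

A width-2 tree decomposition is:
Bags: B1 = {1, 4, 7}  B2 = {4, 6, 7}  B3 = {3, 6, 7}  B4 = {2, 4, 7}  B5 = {5, 6, 7}
Tree: B1–B2, B2–B3, B1–B4, B3–B5
Each bag holds 3 vertices, so the decomposition has width 2, which upper-bounds the treewidth. Conversely, {3, 6, 7} is a clique of size 3, and the vertices of any clique must share a bag in every tree decomposition; so some bag has ≥ 3 vertices and tw(G) ≥ 2. Hence tw(G) = 2 exactly.

2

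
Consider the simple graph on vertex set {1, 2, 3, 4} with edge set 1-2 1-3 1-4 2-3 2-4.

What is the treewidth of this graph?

A width-2 tree decomposition is:
Bags: B1 = {1, 2, 4}  B2 = {1, 2, 3}
Tree: B1–B2
Every bag has size at most 3, so the width is 3 − 1 = 2 and tw(G) ≤ 2. Conversely, {1, 2, 3} is a clique of size 3, and the vertices of any clique must share a bag in every tree decomposition; so some bag has ≥ 3 vertices and tw(G) ≥ 2. Combining the bounds, tw(G) = 2.

2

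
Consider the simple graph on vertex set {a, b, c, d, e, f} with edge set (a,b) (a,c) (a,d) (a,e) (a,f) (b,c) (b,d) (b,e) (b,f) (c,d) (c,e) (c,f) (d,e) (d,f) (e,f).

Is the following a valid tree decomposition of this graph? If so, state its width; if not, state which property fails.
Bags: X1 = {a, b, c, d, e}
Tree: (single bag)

A tree decomposition must satisfy three properties: every vertex lies in some bag; for every edge, both endpoints lie together in some bag; and for every vertex, the bags containing it form a connected subtree. Here vertex f appears in no bag, so the decomposition is invalid.

No — vertex f appears in no bag.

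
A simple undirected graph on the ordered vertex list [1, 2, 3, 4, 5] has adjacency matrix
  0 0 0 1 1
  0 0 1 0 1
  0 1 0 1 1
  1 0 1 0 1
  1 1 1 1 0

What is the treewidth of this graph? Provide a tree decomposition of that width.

Treewidth 2.
Bags: B1 = {3, 4, 5}  B2 = {1, 4, 5}  B3 = {2, 3, 5}
Tree: B1–B2, B1–B3

The largest bag has 3 vertices, giving width 2; this decomposition certifies tw(G) ≤ 2. Conversely, {1, 4, 5} is a clique of size 3, and the vertices of any clique must share a bag in every tree decomposition; so some bag has ≥ 3 vertices and tw(G) ≥ 2. Therefore the treewidth is 2.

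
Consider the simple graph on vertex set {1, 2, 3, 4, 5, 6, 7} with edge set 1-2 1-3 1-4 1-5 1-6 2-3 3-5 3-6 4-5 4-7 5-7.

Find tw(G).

A width-2 tree decomposition is:
Bags: B1 = {1, 4, 5}  B2 = {1, 3, 5}  B3 = {1, 3, 6}  B4 = {4, 5, 7}  B5 = {1, 2, 3}
Tree: B1–B2, B2–B3, B1–B4, B3–B5
Every bag has size at most 3, so the width is 3 − 1 = 2 and tw(G) ≤ 2. Conversely, {1, 2, 3} is a clique of size 3, and the vertices of any clique must share a bag in every tree decomposition; so some bag has ≥ 3 vertices and tw(G) ≥ 2. The upper and lower bounds meet at 2, so that is the treewidth.

2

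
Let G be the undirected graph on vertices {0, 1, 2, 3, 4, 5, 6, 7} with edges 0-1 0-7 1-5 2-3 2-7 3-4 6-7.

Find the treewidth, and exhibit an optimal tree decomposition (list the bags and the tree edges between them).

The largest bag has 2 vertices, giving width 1; this decomposition certifies tw(G) ≤ 1. Since G has at least one edge (e.g. 0–7), it is not an edgeless graph, so tw(G) ≥ 1. Combining the bounds, tw(G) = 1.

Treewidth 1.
One optimal decomposition is:
Bags: B1 = {0, 7}  B2 = {0, 1}  B3 = {2, 7}  B4 = {6, 7}  B5 = {2, 3}  B6 = {1, 5}  B7 = {3, 4}
Tree: B1–B2, B1–B3, B3–B4, B3–B5, B2–B6, B5–B7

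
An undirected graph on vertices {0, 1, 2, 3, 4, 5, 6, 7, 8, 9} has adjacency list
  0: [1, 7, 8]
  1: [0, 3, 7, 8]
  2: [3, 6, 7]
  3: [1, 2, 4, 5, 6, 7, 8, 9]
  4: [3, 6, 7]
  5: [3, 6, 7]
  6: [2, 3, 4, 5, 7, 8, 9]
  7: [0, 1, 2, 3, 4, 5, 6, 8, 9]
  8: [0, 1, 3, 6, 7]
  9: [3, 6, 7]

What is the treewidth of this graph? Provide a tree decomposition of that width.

Treewidth 3.
One optimal decomposition is:
Bags: B1 = {1, 3, 7, 8}  B2 = {3, 6, 7, 8}  B3 = {0, 1, 7, 8}  B4 = {2, 3, 6, 7}  B5 = {3, 6, 7, 9}  B6 = {3, 4, 6, 7}  B7 = {3, 5, 6, 7}
Tree: B1–B2, B1–B3, B2–B4, B4–B5, B2–B6, B2–B7

The largest bag has 4 vertices, giving width 3; this decomposition certifies tw(G) ≤ 3. Conversely, {0, 1, 7, 8} is a clique of size 4, and the vertices of any clique must share a bag in every tree decomposition; so some bag has ≥ 4 vertices and tw(G) ≥ 3. Combining the bounds, tw(G) = 3.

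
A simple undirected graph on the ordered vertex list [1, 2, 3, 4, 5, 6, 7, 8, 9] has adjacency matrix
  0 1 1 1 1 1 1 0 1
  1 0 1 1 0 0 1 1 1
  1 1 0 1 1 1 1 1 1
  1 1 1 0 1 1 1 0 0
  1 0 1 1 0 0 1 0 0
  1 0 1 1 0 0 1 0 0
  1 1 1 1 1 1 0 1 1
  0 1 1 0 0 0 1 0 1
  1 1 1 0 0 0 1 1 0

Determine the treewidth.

4

A width-4 tree decomposition is:
Bags: B1 = {1, 2, 3, 4, 7}  B2 = {1, 2, 3, 7, 9}  B3 = {1, 3, 4, 6, 7}  B4 = {2, 3, 7, 8, 9}  B5 = {1, 3, 4, 5, 7}
Tree: B1–B2, B1–B3, B2–B4, B3–B5
Every bag has size at most 5, so the width is 5 − 1 = 4 and tw(G) ≤ 4. On the other hand G contains the 5-clique {2, 3, 7, 8, 9}. A clique must lie in a single bag of any decomposition, so no decomposition can have width below 4. Therefore the treewidth is 4.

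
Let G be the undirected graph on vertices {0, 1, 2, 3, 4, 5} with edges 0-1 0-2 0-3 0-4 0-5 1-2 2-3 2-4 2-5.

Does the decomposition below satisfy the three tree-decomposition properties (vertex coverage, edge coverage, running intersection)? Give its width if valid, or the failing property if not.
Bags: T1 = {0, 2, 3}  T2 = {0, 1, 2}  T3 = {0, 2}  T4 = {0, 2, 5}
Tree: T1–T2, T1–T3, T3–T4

A tree decomposition must satisfy three properties: every vertex lies in some bag; for every edge, both endpoints lie together in some bag; and for every vertex, the bags containing it form a connected subtree. Here vertex 4 appears in no bag, so the decomposition is invalid.

No — vertex 4 appears in no bag.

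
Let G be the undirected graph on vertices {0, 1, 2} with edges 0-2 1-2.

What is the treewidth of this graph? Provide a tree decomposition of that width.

Treewidth 1.
One optimal decomposition is:
Bags: B1 = {1, 2}  B2 = {0, 2}
Tree: B1–B2

Each bag holds 2 vertices, so the decomposition has width 1, which upper-bounds the treewidth. Since G has at least one edge (e.g. 2–1), it is not an edgeless graph, so tw(G) ≥ 1. Combining the bounds, tw(G) = 1.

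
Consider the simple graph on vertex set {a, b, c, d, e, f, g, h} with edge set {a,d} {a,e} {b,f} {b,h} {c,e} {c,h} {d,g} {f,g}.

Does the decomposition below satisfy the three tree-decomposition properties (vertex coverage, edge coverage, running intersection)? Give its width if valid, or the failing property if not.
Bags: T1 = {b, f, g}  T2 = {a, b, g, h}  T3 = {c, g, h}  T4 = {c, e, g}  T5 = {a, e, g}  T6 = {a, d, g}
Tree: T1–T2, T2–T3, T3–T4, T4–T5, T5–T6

A tree decomposition must satisfy three properties: every vertex lies in some bag; for every edge, both endpoints lie together in some bag; and for every vertex, the bags containing it form a connected subtree. Here bags containing vertex a are not connected in the tree, so the decomposition is invalid.

No — bags containing vertex a are not connected in the tree.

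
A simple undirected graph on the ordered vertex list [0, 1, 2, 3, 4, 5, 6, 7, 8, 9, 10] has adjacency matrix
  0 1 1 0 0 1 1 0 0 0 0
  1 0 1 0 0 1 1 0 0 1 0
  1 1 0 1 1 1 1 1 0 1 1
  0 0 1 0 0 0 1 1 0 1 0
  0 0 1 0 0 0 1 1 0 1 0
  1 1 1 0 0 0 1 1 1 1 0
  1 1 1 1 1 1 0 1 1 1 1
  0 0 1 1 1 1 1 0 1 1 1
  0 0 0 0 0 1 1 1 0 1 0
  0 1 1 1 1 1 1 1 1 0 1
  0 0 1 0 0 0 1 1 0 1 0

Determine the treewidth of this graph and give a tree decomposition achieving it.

Treewidth 4.
Bags: B1 = {0, 1, 2, 5, 6}  B2 = {1, 2, 5, 6, 9}  B3 = {2, 5, 6, 7, 9}  B4 = {2, 6, 7, 9, 10}  B5 = {5, 6, 7, 8, 9}  B6 = {2, 3, 6, 7, 9}  B7 = {2, 4, 6, 7, 9}
Tree: B1–B2, B2–B3, B3–B4, B3–B5, B3–B6, B6–B7

The largest bag has 5 vertices, giving width 4; this decomposition certifies tw(G) ≤ 4. On the other hand G contains the 5-clique {5, 6, 7, 8, 9}. A clique must lie in a single bag of any decomposition, so no decomposition can have width below 4. Combining the bounds, tw(G) = 4.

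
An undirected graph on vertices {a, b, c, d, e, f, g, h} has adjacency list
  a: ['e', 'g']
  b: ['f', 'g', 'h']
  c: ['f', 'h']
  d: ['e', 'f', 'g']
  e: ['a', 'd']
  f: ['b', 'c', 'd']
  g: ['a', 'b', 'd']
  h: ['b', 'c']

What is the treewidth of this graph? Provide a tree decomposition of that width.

Every bag has size at most 3, so the width is 3 − 1 = 2 and tw(G) ≤ 2. The edges c–h–b–f–c form a cycle, so G is not a tree and its treewidth is at least 2. Combining the bounds, tw(G) = 2.

Treewidth 2.
One such decomposition:
Bags: B1 = {c, f, h}  B2 = {b, f, h}  B3 = {b, d, f}  B4 = {b, d, g}  B5 = {d, e, g}  B6 = {a, e, g}
Tree: B1–B2, B2–B3, B3–B4, B4–B5, B5–B6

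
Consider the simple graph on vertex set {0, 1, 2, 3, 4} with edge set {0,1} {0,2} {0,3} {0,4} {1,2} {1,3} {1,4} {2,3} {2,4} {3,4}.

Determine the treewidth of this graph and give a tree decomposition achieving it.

Treewidth 4.
One optimal decomposition is:
Bags: B1 = {0, 1, 2, 3, 4}
Tree: (single bag)

With just one bag of size 5, the width is 5 − 1 = 4, so tw(G) ≤ 4. On the other hand G contains the 5-clique {0, 1, 2, 3, 4}. A clique must lie in a single bag of any decomposition, so no decomposition can have width below 4. Hence tw(G) = 4 exactly.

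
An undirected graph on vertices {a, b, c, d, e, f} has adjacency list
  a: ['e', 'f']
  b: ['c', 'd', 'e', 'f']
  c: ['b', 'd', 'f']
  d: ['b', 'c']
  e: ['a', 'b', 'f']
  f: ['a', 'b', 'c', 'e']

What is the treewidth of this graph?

A width-2 tree decomposition is:
Bags: B1 = {b, c, d}  B2 = {b, c, f}  B3 = {b, e, f}  B4 = {a, e, f}
Tree: B1–B2, B2–B3, B3–B4
Each bag holds 3 vertices, so the decomposition has width 2, which upper-bounds the treewidth. Conversely, {b, c, d} is a clique of size 3, and the vertices of any clique must share a bag in every tree decomposition; so some bag has ≥ 3 vertices and tw(G) ≥ 2. Therefore the treewidth is 2.

2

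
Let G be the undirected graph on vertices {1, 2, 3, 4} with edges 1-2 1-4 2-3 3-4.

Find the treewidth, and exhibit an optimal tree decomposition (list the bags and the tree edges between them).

Treewidth 2.
One optimal decomposition is:
Bags: B1 = {1, 2, 4}  B2 = {2, 3, 4}
Tree: B1–B2

Each bag holds 3 vertices, so the decomposition has width 2, which upper-bounds the treewidth. The edges 2–1–4–3–2 form a cycle, so G is not a tree and its treewidth is at least 2. Combining the bounds, tw(G) = 2.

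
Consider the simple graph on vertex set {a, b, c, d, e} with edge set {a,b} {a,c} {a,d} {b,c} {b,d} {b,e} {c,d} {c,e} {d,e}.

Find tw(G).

3

A width-3 tree decomposition is:
Bags: B1 = {a, b, c, d}  B2 = {b, c, d, e}
Tree: B1–B2
The largest bag has 4 vertices, giving width 3; this decomposition certifies tw(G) ≤ 3. On the other hand G contains the 4-clique {b, c, d, e}. A clique must lie in a single bag of any decomposition, so no decomposition can have width below 3. Therefore the treewidth is 3.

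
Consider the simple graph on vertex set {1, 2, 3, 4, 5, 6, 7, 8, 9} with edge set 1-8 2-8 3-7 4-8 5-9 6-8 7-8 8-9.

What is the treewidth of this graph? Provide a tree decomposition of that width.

Treewidth 1.
One optimal decomposition is:
Bags: B1 = {4, 8}  B2 = {2, 8}  B3 = {6, 8}  B4 = {7, 8}  B5 = {8, 9}  B6 = {1, 8}  B7 = {3, 7}  B8 = {5, 9}
Tree: B1–B2, B2–B3, B2–B4, B1–B5, B4–B6, B4–B7, B5–B8

Every bag has size at most 2, so the width is 2 − 1 = 1 and tw(G) ≤ 1. G has an edge, so its treewidth is at least 1. The upper and lower bounds meet at 1, so that is the treewidth.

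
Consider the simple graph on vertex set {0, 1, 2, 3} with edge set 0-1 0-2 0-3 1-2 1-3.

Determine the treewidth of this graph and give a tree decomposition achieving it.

Treewidth 2.
Bags: B1 = {0, 1, 2}  B2 = {0, 1, 3}
Tree: B1–B2

The largest bag has 3 vertices, giving width 2; this decomposition certifies tw(G) ≤ 2. For the lower bound, the 3 vertices {0, 1, 2} are pairwise adjacent, and any tree decomposition puts a clique entirely inside one bag — forcing width ≥ 2. Hence tw(G) = 2 exactly.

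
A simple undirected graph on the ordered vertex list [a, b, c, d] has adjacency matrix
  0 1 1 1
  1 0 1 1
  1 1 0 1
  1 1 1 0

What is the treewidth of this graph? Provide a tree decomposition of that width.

A single bag containing all 4 vertices is trivially a valid decomposition of width 3. On the other hand G contains the 4-clique {a, b, c, d}. A clique must lie in a single bag of any decomposition, so no decomposition can have width below 3. Combining the bounds, tw(G) = 3.

Treewidth 3.
One optimal decomposition is:
Bags: B1 = {a, b, c, d}
Tree: (single bag)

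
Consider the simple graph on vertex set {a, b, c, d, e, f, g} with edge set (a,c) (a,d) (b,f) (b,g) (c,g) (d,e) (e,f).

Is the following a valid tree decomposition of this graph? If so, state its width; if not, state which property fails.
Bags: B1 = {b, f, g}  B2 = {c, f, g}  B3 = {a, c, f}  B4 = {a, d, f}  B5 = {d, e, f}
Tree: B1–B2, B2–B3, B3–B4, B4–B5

Checking the three conditions: (i) the bags cover all of {a, b, c, d, e, f, g}; (ii) for each edge, some bag contains both endpoints; (iii) the bags containing any fixed vertex form a subtree. All hold, so the decomposition is valid with width 3 − 1 = 2.

Yes; width 2.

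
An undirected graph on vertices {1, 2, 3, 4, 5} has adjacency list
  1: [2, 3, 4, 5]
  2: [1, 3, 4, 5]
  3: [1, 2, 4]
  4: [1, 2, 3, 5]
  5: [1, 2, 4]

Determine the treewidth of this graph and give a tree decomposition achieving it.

Treewidth 3.
One such decomposition:
Bags: B1 = {1, 2, 3, 4}  B2 = {1, 2, 4, 5}
Tree: B1–B2

Every bag has size at most 4, so the width is 4 − 1 = 3 and tw(G) ≤ 3. On the other hand G contains the 4-clique {1, 2, 3, 4}. A clique must lie in a single bag of any decomposition, so no decomposition can have width below 3. Hence tw(G) = 3 exactly.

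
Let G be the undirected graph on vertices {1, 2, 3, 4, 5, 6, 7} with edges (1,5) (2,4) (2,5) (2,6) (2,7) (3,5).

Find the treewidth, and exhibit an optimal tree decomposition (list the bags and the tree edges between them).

Each bag holds 2 vertices, so the decomposition has width 1, which upper-bounds the treewidth. Any graph with an edge has treewidth ≥ 1, and G has the edge 2–7. Therefore the treewidth is 1.

Treewidth 1.
One such decomposition:
Bags: B1 = {2, 7}  B2 = {2, 6}  B3 = {2, 4}  B4 = {2, 5}  B5 = {3, 5}  B6 = {1, 5}
Tree: B1–B2, B2–B3, B2–B4, B4–B5, B5–B6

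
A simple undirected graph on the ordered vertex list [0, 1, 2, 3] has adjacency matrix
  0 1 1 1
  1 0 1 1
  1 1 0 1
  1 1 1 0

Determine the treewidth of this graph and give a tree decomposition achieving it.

Treewidth 3.
One such decomposition:
Bags: B1 = {0, 1, 2, 3}
Tree: (single bag)

A single bag containing all 4 vertices is trivially a valid decomposition of width 3. Conversely, {0, 1, 2, 3} is a clique of size 4, and the vertices of any clique must share a bag in every tree decomposition; so some bag has ≥ 4 vertices and tw(G) ≥ 3. Combining the bounds, tw(G) = 3.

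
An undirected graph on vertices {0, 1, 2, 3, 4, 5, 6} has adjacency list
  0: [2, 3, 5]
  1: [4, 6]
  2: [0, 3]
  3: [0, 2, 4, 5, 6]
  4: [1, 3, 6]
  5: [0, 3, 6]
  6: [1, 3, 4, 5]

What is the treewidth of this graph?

2

A width-2 tree decomposition is:
Bags: B1 = {3, 5, 6}  B2 = {0, 3, 5}  B3 = {3, 4, 6}  B4 = {0, 2, 3}  B5 = {1, 4, 6}
Tree: B1–B2, B1–B3, B2–B4, B3–B5
Each bag holds 3 vertices, so the decomposition has width 2, which upper-bounds the treewidth. For the lower bound, the 3 vertices {1, 4, 6} are pairwise adjacent, and any tree decomposition puts a clique entirely inside one bag — forcing width ≥ 2. Combining the bounds, tw(G) = 2.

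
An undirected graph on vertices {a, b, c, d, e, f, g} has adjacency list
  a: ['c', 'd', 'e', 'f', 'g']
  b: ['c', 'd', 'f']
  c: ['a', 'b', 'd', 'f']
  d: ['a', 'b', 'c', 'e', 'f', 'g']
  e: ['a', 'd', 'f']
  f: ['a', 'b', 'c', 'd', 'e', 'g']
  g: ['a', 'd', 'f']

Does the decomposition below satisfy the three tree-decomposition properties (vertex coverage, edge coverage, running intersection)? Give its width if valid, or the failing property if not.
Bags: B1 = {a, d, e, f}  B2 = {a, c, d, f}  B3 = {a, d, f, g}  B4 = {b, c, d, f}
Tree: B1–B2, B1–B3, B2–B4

Checking the three conditions: (i) the bags cover all of {a, b, c, d, e, f, g}; (ii) for each edge, some bag contains both endpoints; (iii) the bags containing any fixed vertex form a subtree. All hold, so the decomposition is valid with width 4 − 1 = 3.

Yes; width 3.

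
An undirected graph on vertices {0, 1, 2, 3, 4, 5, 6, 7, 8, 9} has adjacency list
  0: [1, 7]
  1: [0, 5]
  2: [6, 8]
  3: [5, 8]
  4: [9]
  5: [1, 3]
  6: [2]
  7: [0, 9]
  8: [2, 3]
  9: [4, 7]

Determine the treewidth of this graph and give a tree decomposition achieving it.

Every bag has size at most 2, so the width is 2 − 1 = 1 and tw(G) ≤ 1. Any graph with an edge has treewidth ≥ 1, and G has the edge 6–2. Combining the bounds, tw(G) = 1.

Treewidth 1.
Bags: B1 = {2, 6}  B2 = {2, 8}  B3 = {3, 8}  B4 = {3, 5}  B5 = {1, 5}  B6 = {0, 1}  B7 = {0, 7}  B8 = {7, 9}  B9 = {4, 9}
Tree: B1–B2, B2–B3, B3–B4, B4–B5, B5–B6, B6–B7, B7–B8, B8–B9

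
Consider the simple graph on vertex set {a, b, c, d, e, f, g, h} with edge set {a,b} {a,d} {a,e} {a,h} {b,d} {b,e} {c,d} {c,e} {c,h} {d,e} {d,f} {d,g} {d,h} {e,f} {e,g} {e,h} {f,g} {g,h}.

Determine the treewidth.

A width-3 tree decomposition is:
Bags: B1 = {a, b, d, e}  B2 = {a, d, e, h}  B3 = {d, e, g, h}  B4 = {c, d, e, h}  B5 = {d, e, f, g}
Tree: B1–B2, B2–B3, B2–B4, B3–B5
The largest bag has 4 vertices, giving width 3; this decomposition certifies tw(G) ≤ 3. On the other hand G contains the 4-clique {d, e, g, h}. A clique must lie in a single bag of any decomposition, so no decomposition can have width below 3. Hence tw(G) = 3 exactly.

3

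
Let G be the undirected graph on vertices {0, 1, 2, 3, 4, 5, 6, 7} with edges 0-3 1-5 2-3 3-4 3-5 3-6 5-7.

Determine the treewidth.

1

A width-1 tree decomposition is:
Bags: B1 = {3, 5}  B2 = {1, 5}  B3 = {3, 6}  B4 = {3, 4}  B5 = {0, 3}  B6 = {5, 7}  B7 = {2, 3}
Tree: B1–B2, B1–B3, B1–B4, B1–B5, B2–B6, B1–B7
Each bag holds 2 vertices, so the decomposition has width 1, which upper-bounds the treewidth. Since G has at least one edge (e.g. 3–5), it is not an edgeless graph, so tw(G) ≥ 1. The upper and lower bounds meet at 1, so that is the treewidth.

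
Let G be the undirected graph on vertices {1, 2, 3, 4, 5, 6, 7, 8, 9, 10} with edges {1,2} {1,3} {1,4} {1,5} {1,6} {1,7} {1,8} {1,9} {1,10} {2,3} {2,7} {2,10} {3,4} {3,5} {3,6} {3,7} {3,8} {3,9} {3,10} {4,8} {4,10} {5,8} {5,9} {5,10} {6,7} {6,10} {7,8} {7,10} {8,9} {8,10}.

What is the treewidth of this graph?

A width-4 tree decomposition is:
Bags: B1 = {1, 2, 3, 7, 10}  B2 = {1, 3, 6, 7, 10}  B3 = {1, 3, 7, 8, 10}  B4 = {1, 3, 5, 8, 10}  B5 = {1, 3, 5, 8, 9}  B6 = {1, 3, 4, 8, 10}
Tree: B1–B2, B1–B3, B3–B4, B4–B5, B4–B6
The largest bag has 5 vertices, giving width 4; this decomposition certifies tw(G) ≤ 4. Conversely, {1, 3, 5, 8, 9} is a clique of size 5, and the vertices of any clique must share a bag in every tree decomposition; so some bag has ≥ 5 vertices and tw(G) ≥ 4. Therefore the treewidth is 4.

4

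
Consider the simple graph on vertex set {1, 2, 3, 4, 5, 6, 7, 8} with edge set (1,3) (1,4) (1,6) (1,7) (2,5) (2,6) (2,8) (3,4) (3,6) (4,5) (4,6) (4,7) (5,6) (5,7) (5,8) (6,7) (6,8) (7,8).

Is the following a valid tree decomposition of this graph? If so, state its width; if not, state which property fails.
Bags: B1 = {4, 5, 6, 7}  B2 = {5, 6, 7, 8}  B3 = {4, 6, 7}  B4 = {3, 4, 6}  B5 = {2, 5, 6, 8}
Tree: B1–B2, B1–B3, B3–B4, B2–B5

A tree decomposition must satisfy three properties: every vertex lies in some bag; for every edge, both endpoints lie together in some bag; and for every vertex, the bags containing it form a connected subtree. Here vertex 1 appears in no bag, so the decomposition is invalid.

No — vertex 1 appears in no bag.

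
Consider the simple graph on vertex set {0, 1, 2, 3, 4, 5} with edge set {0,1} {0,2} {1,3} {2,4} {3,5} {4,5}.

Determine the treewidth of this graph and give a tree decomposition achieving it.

The largest bag has 3 vertices, giving width 2; this decomposition certifies tw(G) ≤ 2. Since 4–5–3–1–0–2–4 is a cycle in G, G is not acyclic. Forests are exactly the graphs of treewidth ≤ 1, so tw(G) ≥ 2. The upper and lower bounds meet at 2, so that is the treewidth.

Treewidth 2.
Bags: B1 = {3, 4, 5}  B2 = {1, 3, 4}  B3 = {0, 1, 4}  B4 = {0, 2, 4}
Tree: B1–B2, B2–B3, B3–B4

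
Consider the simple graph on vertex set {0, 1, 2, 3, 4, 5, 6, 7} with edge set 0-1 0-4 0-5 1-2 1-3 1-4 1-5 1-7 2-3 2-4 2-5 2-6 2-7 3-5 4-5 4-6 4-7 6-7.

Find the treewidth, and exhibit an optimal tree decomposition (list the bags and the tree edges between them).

Treewidth 3.
Bags: B1 = {1, 2, 4, 5}  B2 = {0, 1, 4, 5}  B3 = {1, 2, 4, 7}  B4 = {1, 2, 3, 5}  B5 = {2, 4, 6, 7}
Tree: B1–B2, B1–B3, B1–B4, B3–B5

Every bag has size at most 4, so the width is 4 − 1 = 3 and tw(G) ≤ 3. For the lower bound, the 4 vertices {0, 1, 4, 5} are pairwise adjacent, and any tree decomposition puts a clique entirely inside one bag — forcing width ≥ 3. Therefore the treewidth is 3.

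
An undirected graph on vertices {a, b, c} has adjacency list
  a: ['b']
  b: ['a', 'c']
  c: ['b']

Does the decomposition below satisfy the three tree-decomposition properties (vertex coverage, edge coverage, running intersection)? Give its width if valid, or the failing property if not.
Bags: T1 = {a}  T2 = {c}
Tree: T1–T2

No — vertex b appears in no bag.

A tree decomposition must satisfy three properties: every vertex lies in some bag; for every edge, both endpoints lie together in some bag; and for every vertex, the bags containing it form a connected subtree. Here vertex b appears in no bag, so the decomposition is invalid.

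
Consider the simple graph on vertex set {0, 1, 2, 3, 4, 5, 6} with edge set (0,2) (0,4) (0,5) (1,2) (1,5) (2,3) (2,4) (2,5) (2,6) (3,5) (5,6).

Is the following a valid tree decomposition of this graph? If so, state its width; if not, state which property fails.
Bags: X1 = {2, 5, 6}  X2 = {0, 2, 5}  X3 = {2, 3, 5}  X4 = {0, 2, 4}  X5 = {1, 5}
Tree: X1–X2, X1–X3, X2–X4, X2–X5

No — edge (2,1) lies in no bag.

A tree decomposition must satisfy three properties: every vertex lies in some bag; for every edge, both endpoints lie together in some bag; and for every vertex, the bags containing it form a connected subtree. Here edge (2,1) lies in no bag, so the decomposition is invalid.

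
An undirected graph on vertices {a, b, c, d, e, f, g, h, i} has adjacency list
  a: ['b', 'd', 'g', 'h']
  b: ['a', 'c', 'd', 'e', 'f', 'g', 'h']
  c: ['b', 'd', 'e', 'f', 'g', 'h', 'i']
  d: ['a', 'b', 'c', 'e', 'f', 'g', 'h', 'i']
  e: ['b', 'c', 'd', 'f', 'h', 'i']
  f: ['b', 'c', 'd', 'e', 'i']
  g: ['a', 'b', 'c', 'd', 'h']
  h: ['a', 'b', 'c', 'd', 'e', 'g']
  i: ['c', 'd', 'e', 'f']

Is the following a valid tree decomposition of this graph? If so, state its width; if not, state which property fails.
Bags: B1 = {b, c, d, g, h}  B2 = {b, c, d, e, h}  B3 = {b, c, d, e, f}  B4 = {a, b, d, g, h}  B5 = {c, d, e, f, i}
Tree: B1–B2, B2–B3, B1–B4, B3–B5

Checking the three conditions: (i) the bags cover all of {a, b, c, d, e, f, g, h, i}; (ii) for each edge, some bag contains both endpoints; (iii) the bags containing any fixed vertex form a subtree. All hold, so the decomposition is valid with width 5 − 1 = 4.

Yes; width 4.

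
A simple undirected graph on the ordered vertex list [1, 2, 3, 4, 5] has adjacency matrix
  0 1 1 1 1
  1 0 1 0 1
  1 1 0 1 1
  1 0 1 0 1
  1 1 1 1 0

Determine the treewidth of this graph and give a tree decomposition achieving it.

Treewidth 3.
Bags: B1 = {1, 2, 3, 5}  B2 = {1, 3, 4, 5}
Tree: B1–B2

Every bag has size at most 4, so the width is 4 − 1 = 3 and tw(G) ≤ 3. For the lower bound, the 4 vertices {1, 2, 3, 5} are pairwise adjacent, and any tree decomposition puts a clique entirely inside one bag — forcing width ≥ 3. Therefore the treewidth is 3.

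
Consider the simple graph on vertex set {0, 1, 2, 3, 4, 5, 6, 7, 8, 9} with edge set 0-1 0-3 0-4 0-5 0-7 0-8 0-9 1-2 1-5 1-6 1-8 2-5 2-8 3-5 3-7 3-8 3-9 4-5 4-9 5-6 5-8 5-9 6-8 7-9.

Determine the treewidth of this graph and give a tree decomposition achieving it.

Each bag holds 4 vertices, so the decomposition has width 3, which upper-bounds the treewidth. On the other hand G contains the 4-clique {0, 1, 5, 8}. A clique must lie in a single bag of any decomposition, so no decomposition can have width below 3. Hence tw(G) = 3 exactly.

Treewidth 3.
One optimal decomposition is:
Bags: B1 = {0, 1, 5, 8}  B2 = {1, 2, 5, 8}  B3 = {0, 3, 5, 8}  B4 = {0, 3, 5, 9}  B5 = {1, 5, 6, 8}  B6 = {0, 3, 7, 9}  B7 = {0, 4, 5, 9}
Tree: B1–B2, B1–B3, B3–B4, B2–B5, B4–B6, B4–B7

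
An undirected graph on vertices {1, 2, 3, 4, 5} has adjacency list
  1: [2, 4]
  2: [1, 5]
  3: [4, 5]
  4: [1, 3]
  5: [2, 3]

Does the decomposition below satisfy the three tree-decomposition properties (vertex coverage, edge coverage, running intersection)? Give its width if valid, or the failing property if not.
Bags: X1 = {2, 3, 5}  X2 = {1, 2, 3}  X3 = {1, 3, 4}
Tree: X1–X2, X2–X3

Yes; width 2.

Every vertex of G appears in some bag (union = {1, 2, 3, 4, 5}); every edge is covered by a bag; and for each vertex v the set of bags containing v is connected in the bag tree. The decomposition is therefore valid. The largest bag has 3 vertices, so the width is 2.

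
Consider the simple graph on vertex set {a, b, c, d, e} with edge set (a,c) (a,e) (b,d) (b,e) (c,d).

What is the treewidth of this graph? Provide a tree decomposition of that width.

Treewidth 2.
One such decomposition:
Bags: B1 = {b, c, d}  B2 = {a, b, c}  B3 = {a, b, e}
Tree: B1–B2, B2–B3

Each bag holds 3 vertices, so the decomposition has width 2, which upper-bounds the treewidth. Since b–d–c–a–e–b is a cycle in G, G is not acyclic. Forests are exactly the graphs of treewidth ≤ 1, so tw(G) ≥ 2. Combining the bounds, tw(G) = 2.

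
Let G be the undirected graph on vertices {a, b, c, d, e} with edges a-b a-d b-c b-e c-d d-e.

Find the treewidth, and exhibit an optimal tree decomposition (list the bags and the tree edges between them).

Each bag holds 3 vertices, so the decomposition has width 2, which upper-bounds the treewidth. For the lower bound, G contains the cycle b–c–d–a–b, so G is not a forest; only forests have treewidth ≤ 1, hence tw(G) ≥ 2. Combining the bounds, tw(G) = 2.

Treewidth 2.
One such decomposition:
Bags: B1 = {b, c, d}  B2 = {a, b, d}  B3 = {b, d, e}
Tree: B1–B2, B2–B3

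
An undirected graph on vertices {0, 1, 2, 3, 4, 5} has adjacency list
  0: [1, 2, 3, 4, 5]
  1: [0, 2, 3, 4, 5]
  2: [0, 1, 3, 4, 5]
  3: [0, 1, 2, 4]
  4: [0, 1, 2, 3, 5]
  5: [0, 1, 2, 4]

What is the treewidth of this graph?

4

A width-4 tree decomposition is:
Bags: B1 = {0, 1, 2, 4, 5}  B2 = {0, 1, 2, 3, 4}
Tree: B1–B2
The largest bag has 5 vertices, giving width 4; this decomposition certifies tw(G) ≤ 4. On the other hand G contains the 5-clique {0, 1, 2, 3, 4}. A clique must lie in a single bag of any decomposition, so no decomposition can have width below 4. Therefore the treewidth is 4.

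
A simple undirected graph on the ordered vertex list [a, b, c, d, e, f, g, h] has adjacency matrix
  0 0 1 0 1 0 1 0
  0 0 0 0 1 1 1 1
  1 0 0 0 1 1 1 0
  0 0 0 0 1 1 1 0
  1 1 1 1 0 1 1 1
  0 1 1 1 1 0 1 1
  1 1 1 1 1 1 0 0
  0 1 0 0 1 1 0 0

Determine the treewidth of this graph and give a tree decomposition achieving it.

The largest bag has 4 vertices, giving width 3; this decomposition certifies tw(G) ≤ 3. On the other hand G contains the 4-clique {a, c, e, g}. A clique must lie in a single bag of any decomposition, so no decomposition can have width below 3. The upper and lower bounds meet at 3, so that is the treewidth.

Treewidth 3.
Bags: B1 = {c, e, f, g}  B2 = {d, e, f, g}  B3 = {a, c, e, g}  B4 = {b, e, f, g}  B5 = {b, e, f, h}
Tree: B1–B2, B1–B3, B1–B4, B4–B5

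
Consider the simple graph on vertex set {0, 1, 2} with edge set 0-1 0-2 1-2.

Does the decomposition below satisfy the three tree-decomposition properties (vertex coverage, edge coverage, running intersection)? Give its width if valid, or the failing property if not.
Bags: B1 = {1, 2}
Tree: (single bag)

No — vertex 0 appears in no bag.

A tree decomposition must satisfy three properties: every vertex lies in some bag; for every edge, both endpoints lie together in some bag; and for every vertex, the bags containing it form a connected subtree. Here vertex 0 appears in no bag, so the decomposition is invalid.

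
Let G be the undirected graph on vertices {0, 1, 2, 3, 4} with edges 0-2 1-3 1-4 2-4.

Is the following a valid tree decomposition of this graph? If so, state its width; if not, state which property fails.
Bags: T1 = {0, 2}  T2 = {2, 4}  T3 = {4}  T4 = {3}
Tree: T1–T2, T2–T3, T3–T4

A tree decomposition must satisfy three properties: every vertex lies in some bag; for every edge, both endpoints lie together in some bag; and for every vertex, the bags containing it form a connected subtree. Here vertex 1 appears in no bag, so the decomposition is invalid.

No — vertex 1 appears in no bag.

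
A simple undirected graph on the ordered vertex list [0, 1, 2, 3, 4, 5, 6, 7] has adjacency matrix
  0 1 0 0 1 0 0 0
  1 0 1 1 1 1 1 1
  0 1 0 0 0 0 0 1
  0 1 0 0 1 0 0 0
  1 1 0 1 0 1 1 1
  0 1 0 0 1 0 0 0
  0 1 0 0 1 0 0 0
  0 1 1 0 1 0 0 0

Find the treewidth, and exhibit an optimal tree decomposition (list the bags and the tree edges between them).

Treewidth 2.
Bags: B1 = {1, 4, 6}  B2 = {1, 4, 7}  B3 = {1, 3, 4}  B4 = {0, 1, 4}  B5 = {1, 2, 7}  B6 = {1, 4, 5}
Tree: B1–B2, B2–B3, B1–B4, B2–B5, B2–B6

The largest bag has 3 vertices, giving width 2; this decomposition certifies tw(G) ≤ 2. Conversely, {1, 2, 7} is a clique of size 3, and the vertices of any clique must share a bag in every tree decomposition; so some bag has ≥ 3 vertices and tw(G) ≥ 2. Hence tw(G) = 2 exactly.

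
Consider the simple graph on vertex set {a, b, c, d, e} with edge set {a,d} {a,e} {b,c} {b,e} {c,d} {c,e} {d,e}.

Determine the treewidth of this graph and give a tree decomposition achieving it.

The largest bag has 3 vertices, giving width 2; this decomposition certifies tw(G) ≤ 2. On the other hand G contains the 3-clique {c, d, e}. A clique must lie in a single bag of any decomposition, so no decomposition can have width below 2. Combining the bounds, tw(G) = 2.

Treewidth 2.
One optimal decomposition is:
Bags: B1 = {b, c, e}  B2 = {c, d, e}  B3 = {a, d, e}
Tree: B1–B2, B2–B3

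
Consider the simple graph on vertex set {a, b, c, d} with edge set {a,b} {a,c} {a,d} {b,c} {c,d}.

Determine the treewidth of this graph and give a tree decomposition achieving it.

Each bag holds 3 vertices, so the decomposition has width 2, which upper-bounds the treewidth. For the lower bound, the 3 vertices {a, c, d} are pairwise adjacent, and any tree decomposition puts a clique entirely inside one bag — forcing width ≥ 2. The upper and lower bounds meet at 2, so that is the treewidth.

Treewidth 2.
One such decomposition:
Bags: B1 = {a, c, d}  B2 = {a, b, c}
Tree: B1–B2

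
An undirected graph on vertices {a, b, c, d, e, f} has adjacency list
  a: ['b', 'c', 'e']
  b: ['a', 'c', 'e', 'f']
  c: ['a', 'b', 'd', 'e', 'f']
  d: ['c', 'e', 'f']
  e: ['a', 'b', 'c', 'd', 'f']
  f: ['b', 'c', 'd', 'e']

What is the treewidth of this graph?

3

A width-3 tree decomposition is:
Bags: B1 = {b, c, e, f}  B2 = {c, d, e, f}  B3 = {a, b, c, e}
Tree: B1–B2, B1–B3
The largest bag has 4 vertices, giving width 3; this decomposition certifies tw(G) ≤ 3. On the other hand G contains the 4-clique {a, b, c, e}. A clique must lie in a single bag of any decomposition, so no decomposition can have width below 3. Hence tw(G) = 3 exactly.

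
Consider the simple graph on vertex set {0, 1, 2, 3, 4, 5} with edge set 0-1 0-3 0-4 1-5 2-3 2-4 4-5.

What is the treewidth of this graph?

2

A width-2 tree decomposition is:
Bags: B1 = {0, 2, 3}  B2 = {0, 2, 4}  B3 = {0, 1, 4}  B4 = {1, 4, 5}
Tree: B1–B2, B2–B3, B3–B4
The largest bag has 3 vertices, giving width 2; this decomposition certifies tw(G) ≤ 2. For the lower bound, G contains the cycle 3–2–4–0–3, so G is not a forest; only forests have treewidth ≤ 1, hence tw(G) ≥ 2. Hence tw(G) = 2 exactly.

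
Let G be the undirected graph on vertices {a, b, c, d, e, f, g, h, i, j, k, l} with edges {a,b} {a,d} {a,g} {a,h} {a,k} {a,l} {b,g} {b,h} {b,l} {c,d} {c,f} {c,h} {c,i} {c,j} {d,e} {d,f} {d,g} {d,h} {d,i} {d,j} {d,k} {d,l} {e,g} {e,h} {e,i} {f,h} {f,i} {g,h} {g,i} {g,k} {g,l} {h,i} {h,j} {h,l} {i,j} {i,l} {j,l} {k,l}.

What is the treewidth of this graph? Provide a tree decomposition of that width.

Treewidth 4.
One such decomposition:
Bags: B1 = {a, d, g, h, l}  B2 = {d, g, h, i, l}  B3 = {a, d, g, k, l}  B4 = {a, b, g, h, l}  B5 = {d, h, i, j, l}  B6 = {c, d, h, i, j}  B7 = {d, e, g, h, i}  B8 = {c, d, f, h, i}
Tree: B1–B2, B1–B3, B1–B4, B2–B5, B5–B6, B2–B7, B6–B8

The largest bag has 5 vertices, giving width 4; this decomposition certifies tw(G) ≤ 4. On the other hand G contains the 5-clique {a, d, g, h, l}. A clique must lie in a single bag of any decomposition, so no decomposition can have width below 4. The upper and lower bounds meet at 4, so that is the treewidth.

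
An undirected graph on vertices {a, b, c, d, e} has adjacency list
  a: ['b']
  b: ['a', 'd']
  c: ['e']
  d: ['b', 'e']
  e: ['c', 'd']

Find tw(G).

1

A width-1 tree decomposition is:
Bags: B1 = {d, e}  B2 = {c, e}  B3 = {b, d}  B4 = {a, b}
Tree: B1–B2, B1–B3, B3–B4
Each bag holds 2 vertices, so the decomposition has width 1, which upper-bounds the treewidth. Since G has at least one edge (e.g. e–d), it is not an edgeless graph, so tw(G) ≥ 1. Combining the bounds, tw(G) = 1.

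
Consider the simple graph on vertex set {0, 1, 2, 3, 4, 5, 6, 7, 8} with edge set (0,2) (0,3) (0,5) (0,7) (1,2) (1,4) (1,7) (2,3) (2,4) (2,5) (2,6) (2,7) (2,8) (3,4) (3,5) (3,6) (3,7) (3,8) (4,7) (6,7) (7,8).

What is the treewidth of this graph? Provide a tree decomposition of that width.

Every bag has size at most 4, so the width is 4 − 1 = 3 and tw(G) ≤ 3. Conversely, {1, 2, 4, 7} is a clique of size 4, and the vertices of any clique must share a bag in every tree decomposition; so some bag has ≥ 4 vertices and tw(G) ≥ 3. Therefore the treewidth is 3.

Treewidth 3.
Bags: B1 = {0, 2, 3, 7}  B2 = {2, 3, 4, 7}  B3 = {2, 3, 7, 8}  B4 = {1, 2, 4, 7}  B5 = {0, 2, 3, 5}  B6 = {2, 3, 6, 7}
Tree: B1–B2, B1–B3, B2–B4, B1–B5, B3–B6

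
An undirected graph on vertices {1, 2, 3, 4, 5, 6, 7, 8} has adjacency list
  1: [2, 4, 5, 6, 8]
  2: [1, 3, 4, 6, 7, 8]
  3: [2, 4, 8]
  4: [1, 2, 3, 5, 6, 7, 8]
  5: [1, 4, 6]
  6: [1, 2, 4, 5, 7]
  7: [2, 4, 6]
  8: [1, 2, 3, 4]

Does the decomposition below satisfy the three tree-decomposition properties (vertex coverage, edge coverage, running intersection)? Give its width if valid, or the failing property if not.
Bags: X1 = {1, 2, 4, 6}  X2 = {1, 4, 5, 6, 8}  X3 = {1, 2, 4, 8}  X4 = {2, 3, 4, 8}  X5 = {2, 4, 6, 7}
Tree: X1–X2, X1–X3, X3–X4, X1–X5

A tree decomposition must satisfy three properties: every vertex lies in some bag; for every edge, both endpoints lie together in some bag; and for every vertex, the bags containing it form a connected subtree. Here bags containing vertex 8 are not connected in the tree, so the decomposition is invalid.

No — bags containing vertex 8 are not connected in the tree.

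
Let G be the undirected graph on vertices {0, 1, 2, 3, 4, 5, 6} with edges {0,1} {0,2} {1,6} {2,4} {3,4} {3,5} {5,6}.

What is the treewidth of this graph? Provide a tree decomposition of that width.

Each bag holds 3 vertices, so the decomposition has width 2, which upper-bounds the treewidth. The edges 5–3–4–2–0–1–6–5 form a cycle, so G is not a tree and its treewidth is at least 2. Hence tw(G) = 2 exactly.

Treewidth 2.
One such decomposition:
Bags: B1 = {3, 4, 5}  B2 = {2, 4, 5}  B3 = {0, 2, 5}  B4 = {0, 1, 5}  B5 = {1, 5, 6}
Tree: B1–B2, B2–B3, B3–B4, B4–B5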